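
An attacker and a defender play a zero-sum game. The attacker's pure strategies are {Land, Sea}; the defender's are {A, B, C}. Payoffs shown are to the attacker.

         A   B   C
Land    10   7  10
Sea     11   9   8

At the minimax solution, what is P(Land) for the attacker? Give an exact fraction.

Row minima: Land → 7, Sea → 8; maximin = 8.
Column maxima: A → 11, B → 9, C → 10; minimax = 9.
8 ≠ 9, so there is no saddle point; optimal play is mixed.
A is strictly dominated by B (it gives the attacker strictly more in every row), so the defender never plays it.
On the remaining 2×2 (Land, Sea vs B, C):
Let the attacker play Land with probability p. Expected payoff against B: 7p + 9(1−p) = −2p + 9; against C: 10p + 8(1−p) = 2p + 8.
Setting these equal: −2p + 9 = 2p + 8 ⇒ −4p = -1 ⇒ p = 1/4, and the value is (-2)·(1/4) + 9 = 17/2.
For the defender: with q = P(B), equating Land's and Sea's payoffs gives −3q + 10 = q + 8 ⇒ q = 1/2.

1/4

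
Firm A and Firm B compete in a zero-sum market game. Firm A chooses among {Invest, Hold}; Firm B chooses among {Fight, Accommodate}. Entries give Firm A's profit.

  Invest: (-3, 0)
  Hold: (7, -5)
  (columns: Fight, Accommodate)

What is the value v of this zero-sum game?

Row minima: Invest → -3, Hold → -5; maximin = -3.
Column maxima: Fight → 7, Accommodate → 0; minimax = 0.
-3 ≠ 0, so there is no saddle point; optimal play is mixed.
Let Firm A play Invest with probability p. Expected payoff against Fight: (-3)p + 7(1−p) = −10p + 7; against Accommodate: 0p + (-5)(1−p) = 5p − 5.
Setting these equal: −10p + 7 = 5p − 5 ⇒ −15p = -12 ⇒ p = 4/5, and the value is (-10)·(4/5) + 7 = -1.
For Firm B: with q = P(Fight), equating Invest's and Hold's payoffs gives −3q = 12q − 5 ⇒ q = 1/3.

-1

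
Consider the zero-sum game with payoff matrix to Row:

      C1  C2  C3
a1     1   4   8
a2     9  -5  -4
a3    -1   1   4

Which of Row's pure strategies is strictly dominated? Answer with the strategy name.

a1 gives a strictly higher payoff than a3 against every column: 1 > -1, 4 > 1, 8 > 4.
So a3 is strictly dominated and Row never plays it.

a3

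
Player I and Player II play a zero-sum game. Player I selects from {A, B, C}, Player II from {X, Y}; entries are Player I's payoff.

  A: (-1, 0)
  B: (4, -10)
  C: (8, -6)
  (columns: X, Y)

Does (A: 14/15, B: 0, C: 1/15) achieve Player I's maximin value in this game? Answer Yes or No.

Yes

Against X this mix gives (14/15)·(-1) + (1/15)·8 = -2/5.
Against Y this mix gives (14/15)·0 + (1/15)·(-6) = -2/5.
All of Player II's active replies (X, Y) yield -2/5, and no column does worse for Player I. The mix makes Player II indifferent and guarantees -2/5, so it is optimal.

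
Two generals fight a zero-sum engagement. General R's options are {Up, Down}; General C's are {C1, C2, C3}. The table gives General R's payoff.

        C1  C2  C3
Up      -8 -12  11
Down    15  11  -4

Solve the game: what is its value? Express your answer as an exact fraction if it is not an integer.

73/38

Row minima: Up → -12, Down → -4; maximin = -4.
Column maxima: C1 → 15, C2 → 11, C3 → 11; minimax = 11.
-4 ≠ 11, so there is no saddle point; optimal play is mixed.
C1 is strictly dominated by C2 (it gives General R strictly more in every row), so General C never plays it.
On the remaining 2×2 (Up, Down vs C2, C3):
Let General R play Up with probability p. Expected payoff against C2: (-12)p + 11(1−p) = −23p + 11; against C3: 11p + (-4)(1−p) = 15p − 4.
Setting these equal: −23p + 11 = 15p − 4 ⇒ −38p = -15 ⇒ p = 15/38, and the value is (-23)·(15/38) + 11 = 73/38.
For General C: with q = P(C2), equating Up's and Down's payoffs gives −23q + 11 = 15q − 4 ⇒ q = 15/38.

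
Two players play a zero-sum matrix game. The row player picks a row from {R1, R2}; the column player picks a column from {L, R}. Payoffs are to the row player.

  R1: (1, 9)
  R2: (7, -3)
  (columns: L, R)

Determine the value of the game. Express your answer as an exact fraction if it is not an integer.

11/3

Row minima: R1 → 1, R2 → -3; maximin = 1.
Column maxima: L → 7, R → 9; minimax = 7.
1 ≠ 7, so there is no saddle point; optimal play is mixed.
Let the row player play R1 with probability p. Expected payoff against L: 1p + 7(1−p) = −6p + 7; against R: 9p + (-3)(1−p) = 12p − 3.
Setting these equal: −6p + 7 = 12p − 3 ⇒ −18p = -10 ⇒ p = 5/9, and the value is (-6)·(5/9) + 7 = 11/3.
For the column player: with q = P(L), equating R1's and R2's payoffs gives −8q + 9 = 10q − 3 ⇒ q = 2/3.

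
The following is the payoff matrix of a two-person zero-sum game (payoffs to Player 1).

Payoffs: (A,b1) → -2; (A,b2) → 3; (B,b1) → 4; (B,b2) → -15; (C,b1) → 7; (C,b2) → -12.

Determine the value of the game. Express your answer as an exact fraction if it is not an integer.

-1/8

Row minima: A → -2, B → -15, C → -12; maximin = -2.
Column maxima: b1 → 7, b2 → 3; minimax = 3.
-2 ≠ 3, so there is no saddle point; optimal play is mixed.
B is strictly dominated by C, so Player 1 never plays it.
On the remaining 2×2 (A, C vs b1, b2):
Let Player 1 play A with probability p. Expected payoff against b1: (-2)p + 7(1−p) = −9p + 7; against b2: 3p + (-12)(1−p) = 15p − 12.
Setting these equal: −9p + 7 = 15p − 12 ⇒ −24p = -19 ⇒ p = 19/24, and the value is (-9)·(19/24) + 7 = -1/8.
For Player 2: with q = P(b1), equating A's and C's payoffs gives −5q + 3 = 19q − 12 ⇒ q = 5/8.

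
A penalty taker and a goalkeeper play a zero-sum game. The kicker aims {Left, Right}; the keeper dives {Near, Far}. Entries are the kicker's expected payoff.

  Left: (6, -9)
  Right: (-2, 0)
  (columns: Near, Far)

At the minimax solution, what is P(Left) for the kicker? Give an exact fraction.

Row minima: Left → -9, Right → -2; maximin = -2.
Column maxima: Near → 6, Far → 0; minimax = 0.
-2 ≠ 0, so there is no saddle point; optimal play is mixed.
Let the kicker play Left with probability p. Expected payoff against Near: 6p + (-2)(1−p) = 8p − 2; against Far: (-9)p + 0(1−p) = −9p.
Setting these equal: 8p − 2 = −9p ⇒ 17p = 2 ⇒ p = 2/17, and the value is (8)·(2/17) − 2 = -18/17.
For the keeper: with q = P(Near), equating Left's and Right's payoffs gives 15q − 9 = −2q ⇒ q = 9/17.

2/17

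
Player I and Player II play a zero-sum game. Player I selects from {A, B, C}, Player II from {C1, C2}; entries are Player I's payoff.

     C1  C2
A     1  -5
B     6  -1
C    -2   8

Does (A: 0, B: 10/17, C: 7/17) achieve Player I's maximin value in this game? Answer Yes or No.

Against C1 this mix gives (10/17)·6 + (7/17)·(-2) = 46/17.
Against C2 this mix gives (10/17)·(-1) + (7/17)·8 = 46/17.
All of Player II's active replies (C1, C2) yield 46/17, and no column does worse for Player I. The mix makes Player II indifferent and guarantees 46/17, so it is optimal.

Yes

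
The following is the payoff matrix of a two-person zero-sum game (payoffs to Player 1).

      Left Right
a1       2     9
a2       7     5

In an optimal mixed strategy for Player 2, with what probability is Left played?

4/9

Row minima: a1 → 2, a2 → 5; maximin = 5.
Column maxima: Left → 7, Right → 9; minimax = 7.
5 ≠ 7, so there is no saddle point; optimal play is mixed.
Let Player 1 play a1 with probability p. Expected payoff against Left: 2p + 7(1−p) = −5p + 7; against Right: 9p + 5(1−p) = 4p + 5.
Setting these equal: −5p + 7 = 4p + 5 ⇒ −9p = -2 ⇒ p = 2/9, and the value is (-5)·(2/9) + 7 = 53/9.
For Player 2: with q = P(Left), equating a1's and a2's payoffs gives −7q + 9 = 2q + 5 ⇒ q = 4/9.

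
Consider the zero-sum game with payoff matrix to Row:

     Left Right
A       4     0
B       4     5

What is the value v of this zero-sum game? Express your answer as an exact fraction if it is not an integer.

4

Row minima: A → 0, B → 4; maximin = 4.
Column maxima: Left → 4, Right → 5; minimax = 4.
Since maximin = minimax = 4, there is a saddle point and the value is 4.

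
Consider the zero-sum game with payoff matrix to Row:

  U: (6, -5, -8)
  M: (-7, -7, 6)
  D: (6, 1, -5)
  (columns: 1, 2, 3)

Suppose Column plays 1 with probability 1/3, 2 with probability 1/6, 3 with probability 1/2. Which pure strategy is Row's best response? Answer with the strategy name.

D

Expected payoff of U: (1/3)·6 + (1/6)·(-5) + (1/2)·(-8) = -17/6.
Expected payoff of M: (1/3)·(-7) + (1/6)·(-7) + (1/2)·6 = -1/2.
Expected payoff of D: (1/3)·6 + (1/6)·1 + (1/2)·(-5) = -1/3.
The largest is -1/3, so Row's best response is D.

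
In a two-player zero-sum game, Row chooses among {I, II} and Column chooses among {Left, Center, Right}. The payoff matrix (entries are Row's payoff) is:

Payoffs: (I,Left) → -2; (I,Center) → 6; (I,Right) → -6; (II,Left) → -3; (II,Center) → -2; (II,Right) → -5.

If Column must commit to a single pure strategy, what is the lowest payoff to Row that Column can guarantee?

-5

Column maxima: Left → -2, Center → 6, Right → -5.
The smallest of these is -5.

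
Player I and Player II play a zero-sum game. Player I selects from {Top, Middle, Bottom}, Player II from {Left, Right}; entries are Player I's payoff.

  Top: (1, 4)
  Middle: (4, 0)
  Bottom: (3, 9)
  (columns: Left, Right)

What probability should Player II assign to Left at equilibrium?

9/10

Row minima: Top → 1, Middle → 0, Bottom → 3; maximin = 3.
Column maxima: Left → 4, Right → 9; minimax = 4.
3 ≠ 4, so there is no saddle point; optimal play is mixed.
Top is strictly dominated by Bottom, so Player I never plays it.
On the remaining 2×2 (Middle, Bottom vs Left, Right):
Let Player I play Middle with probability p. Expected payoff against Left: 4p + 3(1−p) = p + 3; against Right: 0p + 9(1−p) = −9p + 9.
Setting these equal: p + 3 = −9p + 9 ⇒ 10p = 6 ⇒ p = 3/5, and the value is (1)·(3/5) + 3 = 18/5.
For Player II: with q = P(Left), equating Middle's and Bottom's payoffs gives 4q = −6q + 9 ⇒ q = 9/10.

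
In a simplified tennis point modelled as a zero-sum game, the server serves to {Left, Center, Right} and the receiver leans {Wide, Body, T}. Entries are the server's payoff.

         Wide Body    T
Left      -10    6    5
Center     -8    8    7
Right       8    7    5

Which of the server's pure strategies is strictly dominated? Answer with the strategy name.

Center gives a strictly higher payoff than Left against every column: -8 > -10, 8 > 6, 7 > 5.
So Left is strictly dominated and the server never plays it.

Left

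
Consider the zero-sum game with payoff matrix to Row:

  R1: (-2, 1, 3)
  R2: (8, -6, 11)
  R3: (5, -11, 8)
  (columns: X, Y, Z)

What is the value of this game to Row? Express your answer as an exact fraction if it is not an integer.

-4/17

Row minima: R1 → -2, R2 → -6, R3 → -11; maximin = -2.
Column maxima: X → 8, Y → 1, Z → 11; minimax = 1.
-2 ≠ 1, so there is no saddle point; optimal play is mixed.
R3 is strictly dominated by R2, so Row never plays it.
Z is strictly dominated by X (it gives Row strictly more in every row), so Column never plays it.
On the remaining 2×2 (R1, R2 vs X, Y):
Let Row play R1 with probability p. Expected payoff against X: (-2)p + 8(1−p) = −10p + 8; against Y: 1p + (-6)(1−p) = 7p − 6.
Setting these equal: −10p + 8 = 7p − 6 ⇒ −17p = -14 ⇒ p = 14/17, and the value is (-10)·(14/17) + 8 = -4/17.
For Column: with q = P(X), equating R1's and R2's payoffs gives −3q + 1 = 14q − 6 ⇒ q = 7/17.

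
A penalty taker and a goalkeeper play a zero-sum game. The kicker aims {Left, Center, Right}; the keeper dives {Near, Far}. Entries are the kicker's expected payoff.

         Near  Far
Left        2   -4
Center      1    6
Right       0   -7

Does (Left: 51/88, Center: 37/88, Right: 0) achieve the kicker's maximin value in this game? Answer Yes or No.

Against Near this mix gives (51/88)·2 + (37/88)·1 = 139/88.
Against Far this mix gives (51/88)·(-4) + (37/88)·6 = 9/44.
The keeper will play Far, holding the kicker to 9/44. Shifting weight toward the row that does better against Far would raise this floor (the equalizing mix achieves 16/11 against both Far and Near), so the proposed strategy is not optimal.

No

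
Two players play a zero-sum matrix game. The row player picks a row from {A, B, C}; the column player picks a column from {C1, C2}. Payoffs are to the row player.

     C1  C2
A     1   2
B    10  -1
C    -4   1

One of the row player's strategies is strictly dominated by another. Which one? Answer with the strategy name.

A gives a strictly higher payoff than C against every column: 1 > -4, 2 > 1.
So C is strictly dominated and the row player never plays it.

C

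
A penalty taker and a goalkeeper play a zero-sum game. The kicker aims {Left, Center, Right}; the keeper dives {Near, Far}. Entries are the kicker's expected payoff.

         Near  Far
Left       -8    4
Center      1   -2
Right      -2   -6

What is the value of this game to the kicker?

Row minima: Left → -8, Center → -2, Right → -6; maximin = -2.
Column maxima: Near → 1, Far → 4; minimax = 1.
-2 ≠ 1, so there is no saddle point; optimal play is mixed.
Right is strictly dominated by Center, so the kicker never plays it.
On the remaining 2×2 (Left, Center vs Near, Far):
Let the kicker play Left with probability p. Expected payoff against Near: (-8)p + 1(1−p) = −9p + 1; against Far: 4p + (-2)(1−p) = 6p − 2.
Setting these equal: −9p + 1 = 6p − 2 ⇒ −15p = -3 ⇒ p = 1/5, and the value is (-9)·(1/5) + 1 = -4/5.
For the keeper: with q = P(Near), equating Left's and Center's payoffs gives −12q + 4 = 3q − 2 ⇒ q = 2/5.

-4/5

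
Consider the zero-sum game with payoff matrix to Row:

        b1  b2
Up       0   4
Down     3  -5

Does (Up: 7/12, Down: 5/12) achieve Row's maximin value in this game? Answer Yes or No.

Against b1 this mix gives (7/12)·0 + (5/12)·3 = 5/4.
Against b2 this mix gives (7/12)·4 + (5/12)·(-5) = 1/4.
Column will play b2, holding Row to 1/4. Shifting weight toward the row that does better against b2 would raise this floor (the equalizing mix achieves 1 against both b2 and b1), so the proposed strategy is not optimal.

No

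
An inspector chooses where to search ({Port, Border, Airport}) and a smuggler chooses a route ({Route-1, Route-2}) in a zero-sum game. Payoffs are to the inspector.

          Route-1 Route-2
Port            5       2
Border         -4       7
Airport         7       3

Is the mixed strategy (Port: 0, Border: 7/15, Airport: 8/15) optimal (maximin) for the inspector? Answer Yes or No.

Against Route-1 this mix gives (7/15)·(-4) + (8/15)·7 = 28/15.
Against Route-2 this mix gives (7/15)·7 + (8/15)·3 = 73/15.
The smuggler will play Route-1, holding the inspector to 28/15. Shifting weight toward the row that does better against Route-1 would raise this floor (the equalizing mix achieves 61/15 against both Route-1 and Route-2), so the proposed strategy is not optimal.

No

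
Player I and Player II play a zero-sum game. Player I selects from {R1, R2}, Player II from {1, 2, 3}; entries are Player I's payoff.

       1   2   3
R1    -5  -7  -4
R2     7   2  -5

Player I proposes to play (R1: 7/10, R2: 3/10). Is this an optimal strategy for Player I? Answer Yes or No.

Yes

Against 1 this mix gives (7/10)·(-5) + (3/10)·7 = -7/5.
Against 2 this mix gives (7/10)·(-7) + (3/10)·2 = -43/10.
Against 3 this mix gives (7/10)·(-4) + (3/10)·(-5) = -43/10.
All of Player II's active replies (2, 3) yield -43/10, and no column does worse for Player I. The mix makes Player II indifferent and guarantees -43/10, so it is optimal.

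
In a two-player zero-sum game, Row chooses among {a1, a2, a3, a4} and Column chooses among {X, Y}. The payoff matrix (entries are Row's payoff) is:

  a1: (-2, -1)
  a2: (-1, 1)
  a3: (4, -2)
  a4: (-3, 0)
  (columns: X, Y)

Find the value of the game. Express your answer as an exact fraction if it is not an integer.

Row minima: a1 → -2, a2 → -1, a3 → -2, a4 → -3; maximin = -1.
Column maxima: X → 4, Y → 1; minimax = 1.
-1 ≠ 1, so there is no saddle point; optimal play is mixed.
a1 is strictly dominated by a2, so Row never plays it.
a4 is strictly dominated by a2, so Row never plays it.
On the remaining 2×2 (a2, a3 vs X, Y):
Let Row play a2 with probability p. Expected payoff against X: (-1)p + 4(1−p) = −5p + 4; against Y: 1p + (-2)(1−p) = 3p − 2.
Setting these equal: −5p + 4 = 3p − 2 ⇒ −8p = -6 ⇒ p = 3/4, and the value is (-5)·(3/4) + 4 = 1/4.
For Column: with q = P(X), equating a2's and a3's payoffs gives −2q + 1 = 6q − 2 ⇒ q = 3/8.

1/4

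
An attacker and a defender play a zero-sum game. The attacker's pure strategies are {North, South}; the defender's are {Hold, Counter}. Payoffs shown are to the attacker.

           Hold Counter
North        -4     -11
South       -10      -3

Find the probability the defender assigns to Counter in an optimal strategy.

Row minima: North → -11, South → -10; maximin = -10.
Column maxima: Hold → -4, Counter → -3; minimax = -4.
-10 ≠ -4, so there is no saddle point; optimal play is mixed.
Let the attacker play North with probability p. Expected payoff against Hold: (-4)p + (-10)(1−p) = 6p − 10; against Counter: (-11)p + (-3)(1−p) = −8p − 3.
Setting these equal: 6p − 10 = −8p − 3 ⇒ 14p = 7 ⇒ p = 1/2, and the value is (6)·(1/2) − 10 = -7.
For the defender: with q = P(Hold), equating North's and South's payoffs gives 7q − 11 = −7q − 3 ⇒ q = 4/7.

3/7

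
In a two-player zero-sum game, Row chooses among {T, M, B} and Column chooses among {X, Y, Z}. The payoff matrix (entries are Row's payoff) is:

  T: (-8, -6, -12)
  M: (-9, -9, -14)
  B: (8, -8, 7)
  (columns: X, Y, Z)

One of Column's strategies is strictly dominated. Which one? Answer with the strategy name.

Z holds Row's payoff strictly below X in every row: -12 < -8, -14 < -9, 7 < 8.
So X is strictly dominated for Column.

X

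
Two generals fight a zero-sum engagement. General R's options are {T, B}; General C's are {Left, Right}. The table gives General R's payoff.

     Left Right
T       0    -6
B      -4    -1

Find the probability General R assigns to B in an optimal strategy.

Row minima: T → -6, B → -4; maximin = -4.
Column maxima: Left → 0, Right → -1; minimax = -1.
-4 ≠ -1, so there is no saddle point; optimal play is mixed.
Let General R play T with probability p. Expected payoff against Left: 0p + (-4)(1−p) = 4p − 4; against Right: (-6)p + (-1)(1−p) = −5p − 1.
Setting these equal: 4p − 4 = −5p − 1 ⇒ 9p = 3 ⇒ p = 1/3, and the value is (4)·(1/3) − 4 = -8/3.
For General C: with q = P(Left), equating T's and B's payoffs gives 6q − 6 = −3q − 1 ⇒ q = 5/9.

2/3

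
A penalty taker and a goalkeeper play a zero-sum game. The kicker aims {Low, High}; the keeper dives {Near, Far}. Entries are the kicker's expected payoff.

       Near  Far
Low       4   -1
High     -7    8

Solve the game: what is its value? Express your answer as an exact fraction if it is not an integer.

Row minima: Low → -1, High → -7; maximin = -1.
Column maxima: Near → 4, Far → 8; minimax = 4.
-1 ≠ 4, so there is no saddle point; optimal play is mixed.
Let the kicker play Low with probability p. Expected payoff against Near: 4p + (-7)(1−p) = 11p − 7; against Far: (-1)p + 8(1−p) = −9p + 8.
Setting these equal: 11p − 7 = −9p + 8 ⇒ 20p = 15 ⇒ p = 3/4, and the value is (11)·(3/4) − 7 = 5/4.
For the keeper: with q = P(Near), equating Low's and High's payoffs gives 5q − 1 = −15q + 8 ⇒ q = 9/20.

5/4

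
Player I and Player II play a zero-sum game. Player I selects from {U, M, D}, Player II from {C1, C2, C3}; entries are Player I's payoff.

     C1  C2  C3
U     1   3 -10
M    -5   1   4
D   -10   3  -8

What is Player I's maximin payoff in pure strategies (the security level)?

-5

Row minima: U → -10, M → -5, D → -10.
The best of these is -5.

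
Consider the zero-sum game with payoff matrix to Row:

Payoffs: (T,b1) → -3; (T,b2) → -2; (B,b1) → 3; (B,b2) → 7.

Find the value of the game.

Row minima: T → -3, B → 3; maximin = 3.
Column maxima: b1 → 3, b2 → 7; minimax = 3.
Since maximin = minimax = 3, there is a saddle point and the value is 3.

3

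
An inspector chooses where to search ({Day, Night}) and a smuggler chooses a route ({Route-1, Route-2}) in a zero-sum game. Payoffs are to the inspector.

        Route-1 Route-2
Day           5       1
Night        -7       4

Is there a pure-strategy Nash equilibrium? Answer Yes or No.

Row minima: Day → 1, Night → -7; maximin = 1.
Column maxima: Route-1 → 5, Route-2 → 4; minimax = 4.
1 ≠ 4, so no pure-strategy equilibrium exists.

No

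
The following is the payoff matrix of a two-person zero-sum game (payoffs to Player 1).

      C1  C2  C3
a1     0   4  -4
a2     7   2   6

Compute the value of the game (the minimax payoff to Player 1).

8/3

Row minima: a1 → -4, a2 → 2; maximin = 2.
Column maxima: C1 → 7, C2 → 4, C3 → 6; minimax = 4.
2 ≠ 4, so there is no saddle point; optimal play is mixed.
C1 is strictly dominated by C3 (it gives Player 1 strictly more in every row), so Player 2 never plays it.
On the remaining 2×2 (a1, a2 vs C2, C3):
Let Player 1 play a1 with probability p. Expected payoff against C2: 4p + 2(1−p) = 2p + 2; against C3: (-4)p + 6(1−p) = −10p + 6.
Setting these equal: 2p + 2 = −10p + 6 ⇒ 12p = 4 ⇒ p = 1/3, and the value is (2)·(1/3) + 2 = 8/3.
For Player 2: with q = P(C2), equating a1's and a2's payoffs gives 8q − 4 = −4q + 6 ⇒ q = 5/6.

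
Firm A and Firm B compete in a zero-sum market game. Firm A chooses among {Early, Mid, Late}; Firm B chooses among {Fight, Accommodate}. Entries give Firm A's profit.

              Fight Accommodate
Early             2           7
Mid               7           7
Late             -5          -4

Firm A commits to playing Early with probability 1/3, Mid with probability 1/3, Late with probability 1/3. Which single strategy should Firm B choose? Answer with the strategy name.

Fight

If Firm B plays Fight, Firm A's expected payoff is (1/3)·2 + (1/3)·7 + (1/3)·(-5) = 4/3.
If Firm B plays Accommodate, Firm A's expected payoff is (1/3)·7 + (1/3)·7 + (1/3)·(-4) = 10/3.
Firm B minimizes Firm A's payoff; the smallest is 4/3, so the best response is Fight.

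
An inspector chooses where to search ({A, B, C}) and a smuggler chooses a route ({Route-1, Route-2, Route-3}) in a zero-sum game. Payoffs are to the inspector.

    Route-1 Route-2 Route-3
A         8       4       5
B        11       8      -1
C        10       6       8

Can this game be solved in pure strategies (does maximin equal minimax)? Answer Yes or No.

No

Row minima: A → 4, B → -1, C → 6; maximin = 6.
Column maxima: Route-1 → 11, Route-2 → 8, Route-3 → 8; minimax = 8.
6 ≠ 8, so no pure-strategy equilibrium exists.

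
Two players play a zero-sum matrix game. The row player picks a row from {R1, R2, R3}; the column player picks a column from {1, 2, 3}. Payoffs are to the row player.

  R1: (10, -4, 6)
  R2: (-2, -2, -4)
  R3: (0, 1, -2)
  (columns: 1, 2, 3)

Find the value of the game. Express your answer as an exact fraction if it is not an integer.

-2/13

Row minima: R1 → -4, R2 → -4, R3 → -2; maximin = -2.
Column maxima: 1 → 10, 2 → 1, 3 → 6; minimax = 1.
-2 ≠ 1, so there is no saddle point; optimal play is mixed.
R2 is strictly dominated by R3, so the row player never plays it.
1 is strictly dominated by 3 (it gives the row player strictly more in every row), so the column player never plays it.
On the remaining 2×2 (R1, R3 vs 2, 3):
Let the row player play R1 with probability p. Expected payoff against 2: (-4)p + 1(1−p) = −5p + 1; against 3: 6p + (-2)(1−p) = 8p − 2.
Setting these equal: −5p + 1 = 8p − 2 ⇒ −13p = -3 ⇒ p = 3/13, and the value is (-5)·(3/13) + 1 = -2/13.
For the column player: with q = P(2), equating R1's and R3's payoffs gives −10q + 6 = 3q − 2 ⇒ q = 8/13.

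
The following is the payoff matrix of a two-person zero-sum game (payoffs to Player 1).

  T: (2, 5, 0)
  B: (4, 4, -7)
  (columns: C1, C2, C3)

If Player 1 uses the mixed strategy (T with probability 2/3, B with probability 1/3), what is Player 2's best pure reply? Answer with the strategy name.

If Player 2 plays C1, Player 1's expected payoff is (2/3)·2 + (1/3)·4 = 8/3.
If Player 2 plays C2, Player 1's expected payoff is (2/3)·5 + (1/3)·4 = 14/3.
If Player 2 plays C3, Player 1's expected payoff is (2/3)·0 + (1/3)·(-7) = -7/3.
Player 2 minimizes Player 1's payoff; the smallest is -7/3, so the best response is C3.

C3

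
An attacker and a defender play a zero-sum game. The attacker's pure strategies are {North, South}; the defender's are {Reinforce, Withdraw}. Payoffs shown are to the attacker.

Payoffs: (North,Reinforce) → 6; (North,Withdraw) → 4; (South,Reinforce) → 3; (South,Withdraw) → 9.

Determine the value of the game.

21/4

Row minima: North → 4, South → 3; maximin = 4.
Column maxima: Reinforce → 6, Withdraw → 9; minimax = 6.
4 ≠ 6, so there is no saddle point; optimal play is mixed.
Let the attacker play North with probability p. Expected payoff against Reinforce: 6p + 3(1−p) = 3p + 3; against Withdraw: 4p + 9(1−p) = −5p + 9.
Setting these equal: 3p + 3 = −5p + 9 ⇒ 8p = 6 ⇒ p = 3/4, and the value is (3)·(3/4) + 3 = 21/4.
For the defender: with q = P(Reinforce), equating North's and South's payoffs gives 2q + 4 = −6q + 9 ⇒ q = 5/8.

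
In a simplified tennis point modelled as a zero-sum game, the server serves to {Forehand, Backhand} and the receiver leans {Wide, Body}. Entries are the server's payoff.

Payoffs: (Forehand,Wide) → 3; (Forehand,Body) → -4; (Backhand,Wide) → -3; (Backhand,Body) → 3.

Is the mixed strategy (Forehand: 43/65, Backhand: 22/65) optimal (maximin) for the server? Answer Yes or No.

Against Wide this mix gives (43/65)·3 + (22/65)·(-3) = 63/65.
Against Body this mix gives (43/65)·(-4) + (22/65)·3 = -106/65.
The receiver will play Body, holding the server to -106/65. Shifting weight toward the row that does better against Body would raise this floor (the equalizing mix achieves -3/13 against both Body and Wide), so the proposed strategy is not optimal.

No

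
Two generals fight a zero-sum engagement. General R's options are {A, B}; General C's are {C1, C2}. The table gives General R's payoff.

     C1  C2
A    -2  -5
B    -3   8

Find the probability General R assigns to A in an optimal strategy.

11/14

Row minima: A → -5, B → -3; maximin = -3.
Column maxima: C1 → -2, C2 → 8; minimax = -2.
-3 ≠ -2, so there is no saddle point; optimal play is mixed.
Let General R play A with probability p. Expected payoff against C1: (-2)p + (-3)(1−p) = p − 3; against C2: (-5)p + 8(1−p) = −13p + 8.
Setting these equal: p − 3 = −13p + 8 ⇒ 14p = 11 ⇒ p = 11/14, and the value is (1)·(11/14) − 3 = -31/14.
For General C: with q = P(C1), equating A's and B's payoffs gives 3q − 5 = −11q + 8 ⇒ q = 13/14.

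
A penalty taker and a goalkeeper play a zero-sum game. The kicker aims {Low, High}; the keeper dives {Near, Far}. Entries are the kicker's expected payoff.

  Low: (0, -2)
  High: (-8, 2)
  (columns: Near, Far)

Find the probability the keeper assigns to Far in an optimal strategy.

Row minima: Low → -2, High → -8; maximin = -2.
Column maxima: Near → 0, Far → 2; minimax = 0.
-2 ≠ 0, so there is no saddle point; optimal play is mixed.
Let the kicker play Low with probability p. Expected payoff against Near: 0p + (-8)(1−p) = 8p − 8; against Far: (-2)p + 2(1−p) = −4p + 2.
Setting these equal: 8p − 8 = −4p + 2 ⇒ 12p = 10 ⇒ p = 5/6, and the value is (8)·(5/6) − 8 = -4/3.
For the keeper: with q = P(Near), equating Low's and High's payoffs gives 2q − 2 = −10q + 2 ⇒ q = 1/3.

2/3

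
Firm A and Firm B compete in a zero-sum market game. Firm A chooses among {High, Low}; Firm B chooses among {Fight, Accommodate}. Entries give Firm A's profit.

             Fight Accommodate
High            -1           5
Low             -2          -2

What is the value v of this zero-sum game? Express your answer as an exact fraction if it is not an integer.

Row minima: High → -1, Low → -2; maximin = -1.
Column maxima: Fight → -1, Accommodate → 5; minimax = -1.
Since maximin = minimax = -1, there is a saddle point and the value is -1.

-1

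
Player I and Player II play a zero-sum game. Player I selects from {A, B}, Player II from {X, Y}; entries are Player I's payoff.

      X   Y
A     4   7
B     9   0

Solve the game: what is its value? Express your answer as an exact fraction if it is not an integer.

Row minima: A → 4, B → 0; maximin = 4.
Column maxima: X → 9, Y → 7; minimax = 7.
4 ≠ 7, so there is no saddle point; optimal play is mixed.
Let Player I play A with probability p. Expected payoff against X: 4p + 9(1−p) = −5p + 9; against Y: 7p + 0(1−p) = 7p.
Setting these equal: −5p + 9 = 7p ⇒ −12p = -9 ⇒ p = 3/4, and the value is (-5)·(3/4) + 9 = 21/4.
For Player II: with q = P(X), equating A's and B's payoffs gives −3q + 7 = 9q ⇒ q = 7/12.

21/4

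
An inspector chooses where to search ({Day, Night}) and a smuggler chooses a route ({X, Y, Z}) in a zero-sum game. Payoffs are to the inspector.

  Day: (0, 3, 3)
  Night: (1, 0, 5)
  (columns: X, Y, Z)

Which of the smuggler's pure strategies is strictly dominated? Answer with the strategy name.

Z

X holds the inspector's payoff strictly below Z in every row: 0 < 3, 1 < 5.
So Z is strictly dominated for the smuggler.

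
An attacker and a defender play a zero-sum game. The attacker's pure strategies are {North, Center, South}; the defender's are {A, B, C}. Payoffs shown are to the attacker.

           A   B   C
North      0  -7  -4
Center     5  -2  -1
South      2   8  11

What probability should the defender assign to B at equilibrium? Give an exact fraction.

3/13

Row minima: North → -7, Center → -2, South → 2; maximin = 2.
Column maxima: A → 5, B → 8, C → 11; minimax = 5.
2 ≠ 5, so there is no saddle point; optimal play is mixed.
North is strictly dominated by Center, so the attacker never plays it.
C is strictly dominated by B (it gives the attacker strictly more in every row), so the defender never plays it.
On the remaining 2×2 (Center, South vs A, B):
Let the attacker play Center with probability p. Expected payoff against A: 5p + 2(1−p) = 3p + 2; against B: (-2)p + 8(1−p) = −10p + 8.
Setting these equal: 3p + 2 = −10p + 8 ⇒ 13p = 6 ⇒ p = 6/13, and the value is (3)·(6/13) + 2 = 44/13.
For the defender: with q = P(A), equating Center's and South's payoffs gives 7q − 2 = −6q + 8 ⇒ q = 10/13.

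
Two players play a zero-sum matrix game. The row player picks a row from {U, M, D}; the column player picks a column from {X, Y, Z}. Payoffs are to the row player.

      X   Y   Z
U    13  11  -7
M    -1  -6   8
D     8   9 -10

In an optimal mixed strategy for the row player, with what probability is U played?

Row minima: U → -7, M → -6, D → -10; maximin = -6.
Column maxima: X → 13, Y → 11, Z → 8; minimax = 8.
-6 ≠ 8, so there is no saddle point; optimal play is mixed.
D is strictly dominated by U, so the row player never plays it.
With D eliminated, X is strictly dominated by Y (it gives the row player strictly more in every remaining row), so the column player never plays it.
On the remaining 2×2 (U, M vs Y, Z):
Let the row player play U with probability p. Expected payoff against Y: 11p + (-6)(1−p) = 17p − 6; against Z: (-7)p + 8(1−p) = −15p + 8.
Setting these equal: 17p − 6 = −15p + 8 ⇒ 32p = 14 ⇒ p = 7/16, and the value is (17)·(7/16) − 6 = 23/16.
For the column player: with q = P(Y), equating U's and M's payoffs gives 18q − 7 = −14q + 8 ⇒ q = 15/32.

7/16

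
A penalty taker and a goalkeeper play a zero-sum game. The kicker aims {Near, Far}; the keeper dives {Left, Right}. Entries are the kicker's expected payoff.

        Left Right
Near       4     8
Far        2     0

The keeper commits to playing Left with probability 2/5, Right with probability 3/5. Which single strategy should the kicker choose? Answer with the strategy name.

Expected payoff of Near: (2/5)·4 + (3/5)·8 = 32/5.
Expected payoff of Far: (2/5)·2 + (3/5)·0 = 4/5.
The largest is 32/5, so the kicker's best response is Near.

Near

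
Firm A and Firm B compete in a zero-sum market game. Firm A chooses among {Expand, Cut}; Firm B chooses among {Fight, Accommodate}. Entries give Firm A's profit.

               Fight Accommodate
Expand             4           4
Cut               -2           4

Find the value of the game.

4

Row minima: Expand → 4, Cut → -2; maximin = 4.
Column maxima: Fight → 4, Accommodate → 4; minimax = 4.
Since maximin = minimax = 4, there is a saddle point and the value is 4.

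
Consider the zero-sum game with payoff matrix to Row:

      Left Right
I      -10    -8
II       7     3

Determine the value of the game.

Row minima: I → -10, II → 3; maximin = 3.
Column maxima: Left → 7, Right → 3; minimax = 3.
Since maximin = minimax = 3, there is a saddle point and the value is 3.

3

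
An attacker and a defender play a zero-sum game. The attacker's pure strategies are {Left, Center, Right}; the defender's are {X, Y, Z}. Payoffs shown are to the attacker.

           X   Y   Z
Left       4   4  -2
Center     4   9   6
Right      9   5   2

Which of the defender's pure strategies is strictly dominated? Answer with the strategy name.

Z holds the attacker's payoff strictly below Y in every row: -2 < 4, 6 < 9, 2 < 5.
So Y is strictly dominated for the defender.

Y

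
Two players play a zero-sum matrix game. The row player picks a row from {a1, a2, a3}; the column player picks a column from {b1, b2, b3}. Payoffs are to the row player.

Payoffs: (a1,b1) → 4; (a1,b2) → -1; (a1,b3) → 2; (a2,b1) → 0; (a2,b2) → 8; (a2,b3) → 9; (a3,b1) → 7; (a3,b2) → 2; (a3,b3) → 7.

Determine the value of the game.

56/13

Row minima: a1 → -1, a2 → 0, a3 → 2; maximin = 2.
Column maxima: b1 → 7, b2 → 8, b3 → 9; minimax = 7.
2 ≠ 7, so there is no saddle point; optimal play is mixed.
a1 is strictly dominated by a3, so the row player never plays it.
b3 is strictly dominated by b2 (it gives the row player strictly more in every row), so the column player never plays it.
On the remaining 2×2 (a2, a3 vs b1, b2):
Let the row player play a2 with probability p. Expected payoff against b1: 0p + 7(1−p) = −7p + 7; against b2: 8p + 2(1−p) = 6p + 2.
Setting these equal: −7p + 7 = 6p + 2 ⇒ −13p = -5 ⇒ p = 5/13, and the value is (-7)·(5/13) + 7 = 56/13.
For the column player: with q = P(b1), equating a2's and a3's payoffs gives −8q + 8 = 5q + 2 ⇒ q = 6/13.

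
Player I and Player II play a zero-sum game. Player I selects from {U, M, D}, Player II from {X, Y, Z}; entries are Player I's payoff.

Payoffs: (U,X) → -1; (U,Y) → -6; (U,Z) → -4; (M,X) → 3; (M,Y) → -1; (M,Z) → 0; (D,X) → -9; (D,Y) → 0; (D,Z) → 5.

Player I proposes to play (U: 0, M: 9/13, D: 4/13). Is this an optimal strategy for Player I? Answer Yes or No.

Against X this mix gives (9/13)·3 + (4/13)·(-9) = -9/13.
Against Y this mix gives (9/13)·(-1) + (4/13)·0 = -9/13.
Against Z this mix gives (9/13)·0 + (4/13)·5 = 20/13.
All of Player II's active replies (X, Y) yield -9/13, and no column does worse for Player I. The mix makes Player II indifferent and guarantees -9/13, so it is optimal.

Yes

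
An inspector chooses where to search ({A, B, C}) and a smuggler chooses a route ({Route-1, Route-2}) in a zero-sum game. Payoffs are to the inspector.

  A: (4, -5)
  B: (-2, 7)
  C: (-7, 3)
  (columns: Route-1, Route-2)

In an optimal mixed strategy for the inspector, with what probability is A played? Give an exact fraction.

Row minima: A → -5, B → -2, C → -7; maximin = -2.
Column maxima: Route-1 → 4, Route-2 → 7; minimax = 4.
-2 ≠ 4, so there is no saddle point; optimal play is mixed.
C is strictly dominated by B, so the inspector never plays it.
On the remaining 2×2 (A, B vs Route-1, Route-2):
Let the inspector play A with probability p. Expected payoff against Route-1: 4p + (-2)(1−p) = 6p − 2; against Route-2: (-5)p + 7(1−p) = −12p + 7.
Setting these equal: 6p − 2 = −12p + 7 ⇒ 18p = 9 ⇒ p = 1/2, and the value is (6)·(1/2) − 2 = 1.
For the smuggler: with q = P(Route-1), equating A's and B's payoffs gives 9q − 5 = −9q + 7 ⇒ q = 2/3.

1/2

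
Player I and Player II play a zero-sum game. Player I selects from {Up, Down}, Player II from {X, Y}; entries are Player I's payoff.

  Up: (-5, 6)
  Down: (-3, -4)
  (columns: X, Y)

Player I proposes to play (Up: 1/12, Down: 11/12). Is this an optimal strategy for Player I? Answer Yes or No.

Yes

Against X this mix gives (1/12)·(-5) + (11/12)·(-3) = -19/6.
Against Y this mix gives (1/12)·6 + (11/12)·(-4) = -19/6.
All of Player II's active replies (X, Y) yield -19/6, and no column does worse for Player I. The mix makes Player II indifferent and guarantees -19/6, so it is optimal.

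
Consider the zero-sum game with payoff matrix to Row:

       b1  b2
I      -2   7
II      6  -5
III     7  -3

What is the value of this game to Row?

Row minima: I → -2, II → -5, III → -3; maximin = -2.
Column maxima: b1 → 7, b2 → 7; minimax = 7.
-2 ≠ 7, so there is no saddle point; optimal play is mixed.
II is strictly dominated by III, so Row never plays it.
On the remaining 2×2 (I, III vs b1, b2):
Let Row play I with probability p. Expected payoff against b1: (-2)p + 7(1−p) = −9p + 7; against b2: 7p + (-3)(1−p) = 10p − 3.
Setting these equal: −9p + 7 = 10p − 3 ⇒ −19p = -10 ⇒ p = 10/19, and the value is (-9)·(10/19) + 7 = 43/19.
For Column: with q = P(b1), equating I's and III's payoffs gives −9q + 7 = 10q − 3 ⇒ q = 10/19.

43/19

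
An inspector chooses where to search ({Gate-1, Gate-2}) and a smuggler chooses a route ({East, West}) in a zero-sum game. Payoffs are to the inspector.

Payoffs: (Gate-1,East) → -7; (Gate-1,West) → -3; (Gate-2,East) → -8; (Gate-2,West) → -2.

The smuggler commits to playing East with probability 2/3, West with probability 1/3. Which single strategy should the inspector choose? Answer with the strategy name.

Gate-1

Expected payoff of Gate-1: (2/3)·(-7) + (1/3)·(-3) = -17/3.
Expected payoff of Gate-2: (2/3)·(-8) + (1/3)·(-2) = -6.
The largest is -17/3, so the inspector's best response is Gate-1.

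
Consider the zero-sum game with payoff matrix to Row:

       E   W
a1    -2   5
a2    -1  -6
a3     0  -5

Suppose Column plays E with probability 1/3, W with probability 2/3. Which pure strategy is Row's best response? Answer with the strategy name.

Expected payoff of a1: (1/3)·(-2) + (2/3)·5 = 8/3.
Expected payoff of a2: (1/3)·(-1) + (2/3)·(-6) = -13/3.
Expected payoff of a3: (1/3)·0 + (2/3)·(-5) = -10/3.
The largest is 8/3, so Row's best response is a1.

a1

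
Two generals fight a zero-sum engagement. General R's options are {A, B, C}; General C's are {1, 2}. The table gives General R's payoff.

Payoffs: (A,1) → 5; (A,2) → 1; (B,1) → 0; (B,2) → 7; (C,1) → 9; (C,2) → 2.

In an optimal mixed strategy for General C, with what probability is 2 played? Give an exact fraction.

9/14

Row minima: A → 1, B → 0, C → 2; maximin = 2.
Column maxima: 1 → 9, 2 → 7; minimax = 7.
2 ≠ 7, so there is no saddle point; optimal play is mixed.
A is strictly dominated by C, so General R never plays it.
On the remaining 2×2 (B, C vs 1, 2):
Let General R play B with probability p. Expected payoff against 1: 0p + 9(1−p) = −9p + 9; against 2: 7p + 2(1−p) = 5p + 2.
Setting these equal: −9p + 9 = 5p + 2 ⇒ −14p = -7 ⇒ p = 1/2, and the value is (-9)·(1/2) + 9 = 9/2.
For General C: with q = P(1), equating B's and C's payoffs gives −7q + 7 = 7q + 2 ⇒ q = 5/14.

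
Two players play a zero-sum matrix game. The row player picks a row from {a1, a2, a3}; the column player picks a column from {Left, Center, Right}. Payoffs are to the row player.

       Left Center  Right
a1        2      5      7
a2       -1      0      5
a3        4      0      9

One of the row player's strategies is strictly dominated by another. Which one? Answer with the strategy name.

a2

a1 gives a strictly higher payoff than a2 against every column: 2 > -1, 5 > 0, 7 > 5.
So a2 is strictly dominated and the row player never plays it.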